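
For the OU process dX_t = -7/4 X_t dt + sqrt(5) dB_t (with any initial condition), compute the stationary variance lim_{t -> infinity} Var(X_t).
lim Var(X_t) = 10/7

The OU SDE dX = -theta X dt + sigma dB admits the integrating factor exp(theta t): d(exp(theta t) X_t) = sigma exp(theta t) dB_t. Integrating from 0 to t gives X_t = x_0 * exp(-theta t) + sigma * int_0^t exp(-theta (t-s)) dB_s for any initial x_0. The Itô integral has variance (by the Itô isometry) sigma^2 * int_0^t exp(-2 theta (t - s)) ds = sigma^2 * (1 - exp(-2 theta t)) / (2 theta), independent of x_0.
With theta = 7/4, sigma = sqrt(5):
  Var(X_t) = (sqrt(5))^2 * (1 - exp(-2*7/4 t)) / (2 * 7/4) = 10/7 - 10*exp(-7*t/2)/7.
As t -> infinity, exp(-2*7/4 t) -> 0, so the stationary variance is sigma^2 / (2 theta) = 10/7.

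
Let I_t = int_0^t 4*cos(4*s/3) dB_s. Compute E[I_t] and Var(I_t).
E[I_t] = 0; Var(I_t) = 8*t + 6*sin(4*t/3)*cos(4*t/3)

The Itô integral of a deterministic integrand f(s) has mean 0 because each increment f(s) * (B_{s+ds} - B_s) has mean 0. By the Itô isometry:
  Var( int_0^t f(s) dB_s ) = E[ (int_0^t f(s) dB_s)^2 ] = int_0^t f(s)^2 ds.
Here f(s) = 4*cos(4*s/3), so f(s)^2 = 16*cos(4*s/3)^2. Integrate:
  int_0^t (16*cos(4*s/3)^2) ds = 8*t + 6*sin(4*t/3)*cos(4*t/3).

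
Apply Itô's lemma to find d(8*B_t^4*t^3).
d(8*B_t^4*t^3) = (24*B_t^2*t^2*(B_t^2 + 2*t)) dt + (32*B_t^3*t^3) dB_t

Itô's formula for f(t, x): d f(t, B_t) = (f_t + (1/2) f_xx) dt + f_x dB_t. Compute partials of f(t, x) = 8*t^3*x^4:
  f_t(t,x)  = 24*t^2*x^4
  f_x(t,x)  = 32*t^3*x^3
  f_xx(t,x) = 96*t^3*x^2
Assemble drift = f_t + (1/2) f_xx = 24*t^2*x^2*(2*t + x^2) and diffusion = f_x = 32*t^3*x^3. Substituting x = B_t:
  d(8*B_t^4*t^3) = (24*B_t^2*t^2*(B_t^2 + 2*t)) dt + (32*B_t^3*t^3) dB_t.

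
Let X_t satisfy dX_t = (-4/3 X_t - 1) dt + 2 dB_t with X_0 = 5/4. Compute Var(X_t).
Var(X_t) = 3/2 - 3*exp(-8*t/3)/2

The variance V(t) = Var(X_t) satisfies V'(t) = 2 a V(t) + c^2 with V(0) = 0 (drift coefficient is linear in X, diffusion is constant). With a = -4/3, c = 2, the solution is
  V(t) = (c^2 / (2 a)) * (exp(2 a t) - 1)
       = (2^2 / (2*(-4/3))) * (exp((-8/3) t) - 1)
       = 3/2 - 3*exp(-8*t/3)/2.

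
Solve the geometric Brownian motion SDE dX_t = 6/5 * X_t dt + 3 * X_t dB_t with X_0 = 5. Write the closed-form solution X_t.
X_t = 5 * exp((-33/10) * t + (3) * B_t)

For GBM dX = mu X dt + sigma X dB with X_0 = x_0, apply Itô to Y = log X: dY = (mu - sigma^2/2) dt + sigma dB, so Y_t = log(x_0) + (mu - sigma^2/2) t + sigma B_t and hence X_t = x_0 * exp((mu - sigma^2/2) t + sigma B_t).
With mu = 6/5, sigma = 3, x_0 = 5, this gives:
  X_t = 5 * exp((-33/10) * t + (3) * B_t).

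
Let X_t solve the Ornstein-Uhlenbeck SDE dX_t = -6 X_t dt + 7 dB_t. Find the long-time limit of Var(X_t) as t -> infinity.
lim Var(X_t) = 49/12

The OU SDE dX = -theta X dt + sigma dB admits the integrating factor exp(theta t): d(exp(theta t) X_t) = sigma exp(theta t) dB_t. Integrating from 0 to t gives X_t = x_0 * exp(-theta t) + sigma * int_0^t exp(-theta (t-s)) dB_s for any initial x_0. The Itô integral has variance (by the Itô isometry) sigma^2 * int_0^t exp(-2 theta (t - s)) ds = sigma^2 * (1 - exp(-2 theta t)) / (2 theta), independent of x_0.
With theta = 6, sigma = 7:
  Var(X_t) = (7)^2 * (1 - exp(-2*6 t)) / (2 * 6) = 49/12 - 49*exp(-12*t)/12.
As t -> infinity, exp(-2*6 t) -> 0, so the stationary variance is sigma^2 / (2 theta) = 49/12.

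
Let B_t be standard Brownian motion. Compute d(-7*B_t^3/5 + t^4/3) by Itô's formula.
d(-7*B_t^3/5 + t^4/3) = (-21*B_t/5 + 4*t^3/3) dt + (-21*B_t^2/5) dB_t

Itô's formula for f(t, x): d f(t, B_t) = (f_t + (1/2) f_xx) dt + f_x dB_t. Compute partials of f(t, x) = t^4/3 - 7*x^3/5:
  f_t(t,x)  = 4*t^3/3
  f_x(t,x)  = -21*x^2/5
  f_xx(t,x) = -42*x/5
Assemble drift = f_t + (1/2) f_xx = 4*t^3/3 - 21*x/5 and diffusion = f_x = -21*x^2/5. Substituting x = B_t:
  d(-7*B_t^3/5 + t^4/3) = (-21*B_t/5 + 4*t^3/3) dt + (-21*B_t^2/5) dB_t.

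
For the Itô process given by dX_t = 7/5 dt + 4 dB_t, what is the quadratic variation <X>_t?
<X>_t = 16*t

For an Itô process dX_t = a(t) dt + b(t) dB_t, the quadratic variation is <X>_t = int_0^t b(s)^2 ds (the drift term does not contribute). Here b(s) = 4, so
  b(s)^2 = 16.
Integrating from 0 to t:
  <X>_t = int_0^t (16) ds = 16*t.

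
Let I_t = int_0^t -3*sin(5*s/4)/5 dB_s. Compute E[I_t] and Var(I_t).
E[I_t] = 0; Var(I_t) = 9*t/50 - 9*sin(5*t/2)/125

The Itô integral of a deterministic integrand f(s) has mean 0 because each increment f(s) * (B_{s+ds} - B_s) has mean 0. By the Itô isometry:
  Var( int_0^t f(s) dB_s ) = E[ (int_0^t f(s) dB_s)^2 ] = int_0^t f(s)^2 ds.
Here f(s) = -3*sin(5*s/4)/5, so f(s)^2 = 9*sin(5*s/4)^2/25. Integrate:
  int_0^t (9*sin(5*s/4)^2/25) ds = 9*t/50 - 9*sin(5*t/2)/125.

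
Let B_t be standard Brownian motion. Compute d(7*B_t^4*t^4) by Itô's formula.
d(7*B_t^4*t^4) = (B_t^2*t^3*(28*B_t^2 + 42*t)) dt + (28*B_t^3*t^4) dB_t

Itô's formula for f(t, x): d f(t, B_t) = (f_t + (1/2) f_xx) dt + f_x dB_t. Compute partials of f(t, x) = 7*t^4*x^4:
  f_t(t,x)  = 28*t^3*x^4
  f_x(t,x)  = 28*t^4*x^3
  f_xx(t,x) = 84*t^4*x^2
Assemble drift = f_t + (1/2) f_xx = t^3*x^2*(42*t + 28*x^2) and diffusion = f_x = 28*t^4*x^3. Substituting x = B_t:
  d(7*B_t^4*t^4) = (B_t^2*t^3*(28*B_t^2 + 42*t)) dt + (28*B_t^3*t^4) dB_t.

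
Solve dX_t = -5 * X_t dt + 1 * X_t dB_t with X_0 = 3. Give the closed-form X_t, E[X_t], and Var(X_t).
X_t = 3 * exp((-11/2) t + (1) B_t); E[X_t] = 3*exp(-5*t); Var(X_t) = (9*exp(t) - 9)*exp(-10*t)

For GBM dX = mu X dt + sigma X dB with X_0 = x_0, apply Itô to Y = log X: dY = (mu - sigma^2/2) dt + sigma dB, so Y_t = log(x_0) + (mu - sigma^2/2) t + sigma B_t and hence X_t = x_0 * exp((mu - sigma^2/2) t + sigma B_t).
With mu = -5, sigma = 1, x_0 = 3, this gives:
  X_t = 3 * exp((-11/2) * t + (1) * B_t).
Since sigma*B_t ~ Normal(0, sigma^2 t), E[exp(sigma*B_t)] = exp(sigma^2 t / 2); so E[X_t] = x_0 * exp((mu - sigma^2/2) t) * exp(sigma^2 t / 2) = x_0 * exp(mu t) = 3*exp(-5*t).
Var(X_t) = E[X_t^2] - (E[X_t])^2 = x_0^2 * exp(2 mu t) * (exp(sigma^2 t) - 1) = (9*exp(t) - 9)*exp(-10*t).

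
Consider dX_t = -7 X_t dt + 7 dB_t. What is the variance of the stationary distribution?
lim Var(X_t) = 7/2

The OU SDE dX = -theta X dt + sigma dB admits the integrating factor exp(theta t): d(exp(theta t) X_t) = sigma exp(theta t) dB_t. Integrating from 0 to t gives X_t = x_0 * exp(-theta t) + sigma * int_0^t exp(-theta (t-s)) dB_s for any initial x_0. The Itô integral has variance (by the Itô isometry) sigma^2 * int_0^t exp(-2 theta (t - s)) ds = sigma^2 * (1 - exp(-2 theta t)) / (2 theta), independent of x_0.
With theta = 7, sigma = 7:
  Var(X_t) = (7)^2 * (1 - exp(-2*7 t)) / (2 * 7) = 7/2 - 7*exp(-14*t)/2.
As t -> infinity, exp(-2*7 t) -> 0, so the stationary variance is sigma^2 / (2 theta) = 7/2.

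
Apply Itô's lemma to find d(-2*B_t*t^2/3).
d(-2*B_t*t^2/3) = (-4*B_t*t/3) dt + (-2*t^2/3) dB_t

Itô's formula for f(t, x): d f(t, B_t) = (f_t + (1/2) f_xx) dt + f_x dB_t. Compute partials of f(t, x) = -2*t^2*x/3:
  f_t(t,x)  = -4*t*x/3
  f_x(t,x)  = -2*t^2/3
  f_xx(t,x) = 0
Assemble drift = f_t + (1/2) f_xx = -4*t*x/3 and diffusion = f_x = -2*t^2/3. Substituting x = B_t:
  d(-2*B_t*t^2/3) = (-4*B_t*t/3) dt + (-2*t^2/3) dB_t.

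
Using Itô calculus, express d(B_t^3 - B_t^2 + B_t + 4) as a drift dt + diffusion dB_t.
d(B_t^3 - B_t^2 + B_t + 4) = (3*B_t - 1) dt + (3*B_t^2 - 2*B_t + 1) dB_t

Itô's formula for f(B_t) gives d f(B_t) = f'(B_t) dB_t + (1/2) f''(B_t) dt. Compute derivatives of f(x) = x^3 - x^2 + x + 4:
  f'(x)  = 3*x^2 - 2*x + 1
  f''(x) = 6*x - 2
Substitute x = B_t and multiply the f'' term by 1/2:
  drift     = (1/2) * (6*x - 2) evaluated at B_t = 3*B_t - 1
  diffusion = (3*x^2 - 2*x + 1) evaluated at B_t = 3*B_t^2 - 2*B_t + 1
Therefore d(B_t^3 - B_t^2 + B_t + 4) = (3*B_t - 1) dt + (3*B_t^2 - 2*B_t + 1) dB_t.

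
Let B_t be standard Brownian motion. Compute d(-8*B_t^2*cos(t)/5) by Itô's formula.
d(-8*B_t^2*cos(t)/5) = (8*B_t^2*sin(t)/5 - 8*cos(t)/5) dt + (-16*B_t*cos(t)/5) dB_t

Itô's formula for f(t, x): d f(t, B_t) = (f_t + (1/2) f_xx) dt + f_x dB_t. Compute partials of f(t, x) = -8*x^2*cos(t)/5:
  f_t(t,x)  = 8*x^2*sin(t)/5
  f_x(t,x)  = -16*x*cos(t)/5
  f_xx(t,x) = -16*cos(t)/5
Assemble drift = f_t + (1/2) f_xx = 8*x^2*sin(t)/5 - 8*cos(t)/5 and diffusion = f_x = -16*x*cos(t)/5. Substituting x = B_t:
  d(-8*B_t^2*cos(t)/5) = (8*B_t^2*sin(t)/5 - 8*cos(t)/5) dt + (-16*B_t*cos(t)/5) dB_t.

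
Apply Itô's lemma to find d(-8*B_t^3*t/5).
d(-8*B_t^3*t/5) = (8*B_t*(-B_t^2 - 3*t)/5) dt + (-24*B_t^2*t/5) dB_t

Itô's formula for f(t, x): d f(t, B_t) = (f_t + (1/2) f_xx) dt + f_x dB_t. Compute partials of f(t, x) = -8*t*x^3/5:
  f_t(t,x)  = -8*x^3/5
  f_x(t,x)  = -24*t*x^2/5
  f_xx(t,x) = -48*t*x/5
Assemble drift = f_t + (1/2) f_xx = 8*x*(-3*t - x^2)/5 and diffusion = f_x = -24*t*x^2/5. Substituting x = B_t:
  d(-8*B_t^3*t/5) = (8*B_t*(-B_t^2 - 3*t)/5) dt + (-24*B_t^2*t/5) dB_t.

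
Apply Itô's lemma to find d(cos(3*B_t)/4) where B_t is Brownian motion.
d(cos(3*B_t)/4) = (-9*cos(3*B_t)/8) dt + (-3*sin(3*B_t)/4) dB_t

Itô's formula for f(B_t) gives d f(B_t) = f'(B_t) dB_t + (1/2) f''(B_t) dt. Compute derivatives of f(x) = cos(3*x)/4:
  f'(x)  = -3*sin(3*x)/4
  f''(x) = -9*cos(3*x)/4
Substitute x = B_t and multiply the f'' term by 1/2:
  drift     = (1/2) * (-9*cos(3*x)/4) evaluated at B_t = -9*cos(3*B_t)/8
  diffusion = (-3*sin(3*x)/4) evaluated at B_t = -3*sin(3*B_t)/4
Therefore d(cos(3*B_t)/4) = (-9*cos(3*B_t)/8) dt + (-3*sin(3*B_t)/4) dB_t.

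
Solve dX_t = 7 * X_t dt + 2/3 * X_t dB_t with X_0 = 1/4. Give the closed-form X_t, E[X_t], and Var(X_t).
X_t = 1/4 * exp((61/9) t + (2/3) B_t); E[X_t] = exp(7*t)/4; Var(X_t) = (exp(4*t/9) - 1)*exp(14*t)/16

For GBM dX = mu X dt + sigma X dB with X_0 = x_0, apply Itô to Y = log X: dY = (mu - sigma^2/2) dt + sigma dB, so Y_t = log(x_0) + (mu - sigma^2/2) t + sigma B_t and hence X_t = x_0 * exp((mu - sigma^2/2) t + sigma B_t).
With mu = 7, sigma = 2/3, x_0 = 1/4, this gives:
  X_t = 1/4 * exp((61/9) * t + (2/3) * B_t).
Since sigma*B_t ~ Normal(0, sigma^2 t), E[exp(sigma*B_t)] = exp(sigma^2 t / 2); so E[X_t] = x_0 * exp((mu - sigma^2/2) t) * exp(sigma^2 t / 2) = x_0 * exp(mu t) = exp(7*t)/4.
Var(X_t) = E[X_t^2] - (E[X_t])^2 = x_0^2 * exp(2 mu t) * (exp(sigma^2 t) - 1) = (exp(4*t/9) - 1)*exp(14*t)/16.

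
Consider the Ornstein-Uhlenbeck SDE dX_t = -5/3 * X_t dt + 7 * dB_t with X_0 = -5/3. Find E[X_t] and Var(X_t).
E[X_t] = -5*exp(-5*t/3)/3; Var(X_t) = 147/10 - 147*exp(-10*t/3)/10

The OU SDE dX = -theta X dt + sigma dB admits the integrating factor exp(theta t): d(exp(theta t) X_t) = sigma exp(theta t) dB_t. Integrating from 0 to t:
  X_t = x_0 * exp(-theta t) + sigma * int_0^t exp(-theta (t-s)) dB_s.
The Itô integral has mean 0 and (by the Itô isometry) variance sigma^2 * int_0^t exp(-2 theta (t - s)) ds = sigma^2 * (1 - exp(-2 theta t)) / (2 theta).
With theta = 5/3, sigma = 7, x_0 = -5/3:
  E[X_t] = -5/3 * exp(-5/3 t) = -5*exp(-5*t/3)/3
  Var(X_t) = (7)^2 * (1 - exp(-2*5/3 t)) / (2 * 5/3) = 147/10 - 147*exp(-10*t/3)/10.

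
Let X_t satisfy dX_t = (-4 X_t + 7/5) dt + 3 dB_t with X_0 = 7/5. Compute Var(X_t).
Var(X_t) = 9/8 - 9*exp(-8*t)/8

The variance V(t) = Var(X_t) satisfies V'(t) = 2 a V(t) + c^2 with V(0) = 0 (drift coefficient is linear in X, diffusion is constant). With a = -4, c = 3, the solution is
  V(t) = (c^2 / (2 a)) * (exp(2 a t) - 1)
       = (3^2 / (2*(-4))) * (exp((-8) t) - 1)
       = 9/8 - 9*exp(-8*t)/8.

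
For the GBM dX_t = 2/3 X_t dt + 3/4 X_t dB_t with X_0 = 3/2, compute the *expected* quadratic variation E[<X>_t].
E[<X>_t] = 243*exp(91*t/48)/364 - 243/364

<X>_t = int_0^t ((3/4) * X_s)^2 ds. Taking expectation inside the integral: E[<X>_t] = (3/4)^2 * int_0^t E[X_s^2] ds. For GBM, E[X_s^2] = x_0^2 * exp((2 mu + sigma^2) s). Integrating:
  E[<X>_t] = (3/4)^2 * (3/2)^2 * (exp((2*(2/3) + (3/4)^2) t) - 1) / (2*(2/3) + (3/4)^2)
           = (3/4)^2 * (3/2)^2 * (exp((91/48) t) - 1) / (91/48) = 243*exp(91*t/48)/364 - 243/364.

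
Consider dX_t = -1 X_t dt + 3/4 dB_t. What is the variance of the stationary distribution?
lim Var(X_t) = 9/32

The OU SDE dX = -theta X dt + sigma dB admits the integrating factor exp(theta t): d(exp(theta t) X_t) = sigma exp(theta t) dB_t. Integrating from 0 to t gives X_t = x_0 * exp(-theta t) + sigma * int_0^t exp(-theta (t-s)) dB_s for any initial x_0. The Itô integral has variance (by the Itô isometry) sigma^2 * int_0^t exp(-2 theta (t - s)) ds = sigma^2 * (1 - exp(-2 theta t)) / (2 theta), independent of x_0.
With theta = 1, sigma = 3/4:
  Var(X_t) = (3/4)^2 * (1 - exp(-2*1 t)) / (2 * 1) = 9/32 - 9*exp(-2*t)/32.
As t -> infinity, exp(-2*1 t) -> 0, so the stationary variance is sigma^2 / (2 theta) = 9/32.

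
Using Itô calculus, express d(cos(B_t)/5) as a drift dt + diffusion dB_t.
d(cos(B_t)/5) = (-cos(B_t)/10) dt + (-sin(B_t)/5) dB_t

Itô's formula for f(B_t) gives d f(B_t) = f'(B_t) dB_t + (1/2) f''(B_t) dt. Compute derivatives of f(x) = cos(x)/5:
  f'(x)  = -sin(x)/5
  f''(x) = -cos(x)/5
Substitute x = B_t and multiply the f'' term by 1/2:
  drift     = (1/2) * (-cos(x)/5) evaluated at B_t = -cos(B_t)/10
  diffusion = (-sin(x)/5) evaluated at B_t = -sin(B_t)/5
Therefore d(cos(B_t)/5) = (-cos(B_t)/10) dt + (-sin(B_t)/5) dB_t.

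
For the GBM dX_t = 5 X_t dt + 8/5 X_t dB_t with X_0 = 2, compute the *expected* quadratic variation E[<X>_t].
E[<X>_t] = 128*exp(314*t/25)/157 - 128/157

<X>_t = int_0^t ((8/5) * X_s)^2 ds. Taking expectation inside the integral: E[<X>_t] = (8/5)^2 * int_0^t E[X_s^2] ds. For GBM, E[X_s^2] = x_0^2 * exp((2 mu + sigma^2) s). Integrating:
  E[<X>_t] = (8/5)^2 * 2^2 * (exp((2*5 + (8/5)^2) t) - 1) / (2*5 + (8/5)^2)
           = (8/5)^2 * 2^2 * (exp((314/25) t) - 1) / (314/25) = 128*exp(314*t/25)/157 - 128/157.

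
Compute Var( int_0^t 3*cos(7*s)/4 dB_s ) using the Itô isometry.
Var = 9*t/32 + 9*sin(14*t)/448

The Itô integral of a deterministic integrand f(s) has mean 0 because each increment f(s) * (B_{s+ds} - B_s) has mean 0. By the Itô isometry:
  Var( int_0^t f(s) dB_s ) = E[ (int_0^t f(s) dB_s)^2 ] = int_0^t f(s)^2 ds.
Here f(s) = 3*cos(7*s)/4, so f(s)^2 = 9*cos(7*s)^2/16. Integrate:
  int_0^t (9*cos(7*s)^2/16) ds = 9*t/32 + 9*sin(14*t)/448.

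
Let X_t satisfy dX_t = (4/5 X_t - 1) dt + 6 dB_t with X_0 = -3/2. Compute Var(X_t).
Var(X_t) = 45*exp(8*t/5)/2 - 45/2

The variance V(t) = Var(X_t) satisfies V'(t) = 2 a V(t) + c^2 with V(0) = 0 (drift coefficient is linear in X, diffusion is constant). With a = 4/5, c = 6, the solution is
  V(t) = (c^2 / (2 a)) * (exp(2 a t) - 1)
       = (6^2 / (2*(4/5))) * (exp((8/5) t) - 1)
       = 45*exp(8*t/5)/2 - 45/2.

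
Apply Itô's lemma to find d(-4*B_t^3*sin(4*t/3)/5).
d(-4*B_t^3*sin(4*t/3)/5) = (4*B_t*(-4*B_t^2*cos(4*t/3) - 9*sin(4*t/3))/15) dt + (-12*B_t^2*sin(4*t/3)/5) dB_t

Itô's formula for f(t, x): d f(t, B_t) = (f_t + (1/2) f_xx) dt + f_x dB_t. Compute partials of f(t, x) = -4*x^3*sin(4*t/3)/5:
  f_t(t,x)  = -16*x^3*cos(4*t/3)/15
  f_x(t,x)  = -12*x^2*sin(4*t/3)/5
  f_xx(t,x) = -24*x*sin(4*t/3)/5
Assemble drift = f_t + (1/2) f_xx = 4*x*(-4*x^2*cos(4*t/3) - 9*sin(4*t/3))/15 and diffusion = f_x = -12*x^2*sin(4*t/3)/5. Substituting x = B_t:
  d(-4*B_t^3*sin(4*t/3)/5) = (4*B_t*(-4*B_t^2*cos(4*t/3) - 9*sin(4*t/3))/15) dt + (-12*B_t^2*sin(4*t/3)/5) dB_t.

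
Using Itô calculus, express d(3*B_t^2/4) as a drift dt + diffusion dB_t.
d(3*B_t^2/4) = (3/4) dt + (3*B_t/2) dB_t

Itô's formula for f(B_t) gives d f(B_t) = f'(B_t) dB_t + (1/2) f''(B_t) dt. Compute derivatives of f(x) = 3*x^2/4:
  f'(x)  = 3*x/2
  f''(x) = 3/2
Substitute x = B_t and multiply the f'' term by 1/2:
  drift     = (1/2) * (3/2) evaluated at B_t = 3/4
  diffusion = (3*x/2) evaluated at B_t = 3*B_t/2
Therefore d(3*B_t^2/4) = (3/4) dt + (3*B_t/2) dB_t.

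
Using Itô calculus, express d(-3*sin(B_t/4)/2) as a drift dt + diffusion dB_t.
d(-3*sin(B_t/4)/2) = (3*sin(B_t/4)/64) dt + (-3*cos(B_t/4)/8) dB_t

Itô's formula for f(B_t) gives d f(B_t) = f'(B_t) dB_t + (1/2) f''(B_t) dt. Compute derivatives of f(x) = -3*sin(x/4)/2:
  f'(x)  = -3*cos(x/4)/8
  f''(x) = 3*sin(x/4)/32
Substitute x = B_t and multiply the f'' term by 1/2:
  drift     = (1/2) * (3*sin(x/4)/32) evaluated at B_t = 3*sin(B_t/4)/64
  diffusion = (-3*cos(x/4)/8) evaluated at B_t = -3*cos(B_t/4)/8
Therefore d(-3*sin(B_t/4)/2) = (3*sin(B_t/4)/64) dt + (-3*cos(B_t/4)/8) dB_t.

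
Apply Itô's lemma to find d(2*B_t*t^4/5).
d(2*B_t*t^4/5) = (8*B_t*t^3/5) dt + (2*t^4/5) dB_t

Itô's formula for f(t, x): d f(t, B_t) = (f_t + (1/2) f_xx) dt + f_x dB_t. Compute partials of f(t, x) = 2*t^4*x/5:
  f_t(t,x)  = 8*t^3*x/5
  f_x(t,x)  = 2*t^4/5
  f_xx(t,x) = 0
Assemble drift = f_t + (1/2) f_xx = 8*t^3*x/5 and diffusion = f_x = 2*t^4/5. Substituting x = B_t:
  d(2*B_t*t^4/5) = (8*B_t*t^3/5) dt + (2*t^4/5) dB_t.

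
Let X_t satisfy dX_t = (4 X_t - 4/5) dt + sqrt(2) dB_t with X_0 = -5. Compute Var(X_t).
Var(X_t) = exp(8*t)/4 - 1/4

The variance V(t) = Var(X_t) satisfies V'(t) = 2 a V(t) + c^2 with V(0) = 0 (drift coefficient is linear in X, diffusion is constant). With a = 4, c = sqrt(2), the solution is
  V(t) = (c^2 / (2 a)) * (exp(2 a t) - 1)
       = (sqrt(2)^2 / (2*4)) * (exp(8 t) - 1)
       = exp(8*t)/4 - 1/4.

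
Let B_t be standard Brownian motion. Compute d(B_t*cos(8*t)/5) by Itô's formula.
d(B_t*cos(8*t)/5) = (-8*B_t*sin(8*t)/5) dt + (cos(8*t)/5) dB_t

Itô's formula for f(t, x): d f(t, B_t) = (f_t + (1/2) f_xx) dt + f_x dB_t. Compute partials of f(t, x) = x*cos(8*t)/5:
  f_t(t,x)  = -8*x*sin(8*t)/5
  f_x(t,x)  = cos(8*t)/5
  f_xx(t,x) = 0
Assemble drift = f_t + (1/2) f_xx = -8*x*sin(8*t)/5 and diffusion = f_x = cos(8*t)/5. Substituting x = B_t:
  d(B_t*cos(8*t)/5) = (-8*B_t*sin(8*t)/5) dt + (cos(8*t)/5) dB_t.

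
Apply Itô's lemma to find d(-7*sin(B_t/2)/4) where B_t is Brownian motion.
d(-7*sin(B_t/2)/4) = (7*sin(B_t/2)/32) dt + (-7*cos(B_t/2)/8) dB_t

Itô's formula for f(B_t) gives d f(B_t) = f'(B_t) dB_t + (1/2) f''(B_t) dt. Compute derivatives of f(x) = -7*sin(x/2)/4:
  f'(x)  = -7*cos(x/2)/8
  f''(x) = 7*sin(x/2)/16
Substitute x = B_t and multiply the f'' term by 1/2:
  drift     = (1/2) * (7*sin(x/2)/16) evaluated at B_t = 7*sin(B_t/2)/32
  diffusion = (-7*cos(x/2)/8) evaluated at B_t = -7*cos(B_t/2)/8
Therefore d(-7*sin(B_t/2)/4) = (7*sin(B_t/2)/32) dt + (-7*cos(B_t/2)/8) dB_t.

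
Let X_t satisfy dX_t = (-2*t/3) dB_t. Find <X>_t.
<X>_t = 4*t^3/27

For an Itô process dX_t = a(t) dt + b(t) dB_t, the quadratic variation is <X>_t = int_0^t b(s)^2 ds (the drift term does not contribute). Here b(s) = -2*s/3, so
  b(s)^2 = 4*s^2/9.
Integrating from 0 to t:
  <X>_t = int_0^t (4*s^2/9) ds = 4*t^3/27.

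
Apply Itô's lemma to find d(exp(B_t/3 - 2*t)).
d(exp(B_t/3 - 2*t)) = (-35*exp(B_t/3 - 2*t)/18) dt + (exp(B_t/3 - 2*t)/3) dB_t

Itô's formula for f(t, x): d f(t, B_t) = (f_t + (1/2) f_xx) dt + f_x dB_t. Compute partials of f(t, x) = exp(-2*t + x/3):
  f_t(t,x)  = -2*exp(-2*t + x/3)
  f_x(t,x)  = exp(-2*t + x/3)/3
  f_xx(t,x) = exp(-2*t + x/3)/9
Assemble drift = f_t + (1/2) f_xx = -35*exp(-2*t + x/3)/18 and diffusion = f_x = exp(-2*t + x/3)/3. Substituting x = B_t:
  d(exp(B_t/3 - 2*t)) = (-35*exp(B_t/3 - 2*t)/18) dt + (exp(B_t/3 - 2*t)/3) dB_t.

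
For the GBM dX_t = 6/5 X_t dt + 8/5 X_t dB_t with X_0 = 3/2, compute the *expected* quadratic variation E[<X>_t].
E[<X>_t] = 36*exp(124*t/25)/31 - 36/31

<X>_t = int_0^t ((8/5) * X_s)^2 ds. Taking expectation inside the integral: E[<X>_t] = (8/5)^2 * int_0^t E[X_s^2] ds. For GBM, E[X_s^2] = x_0^2 * exp((2 mu + sigma^2) s). Integrating:
  E[<X>_t] = (8/5)^2 * (3/2)^2 * (exp((2*(6/5) + (8/5)^2) t) - 1) / (2*(6/5) + (8/5)^2)
           = (8/5)^2 * (3/2)^2 * (exp((124/25) t) - 1) / (124/25) = 36*exp(124*t/25)/31 - 36/31.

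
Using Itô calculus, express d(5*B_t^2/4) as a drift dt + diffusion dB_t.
d(5*B_t^2/4) = (5/4) dt + (5*B_t/2) dB_t

Itô's formula for f(B_t) gives d f(B_t) = f'(B_t) dB_t + (1/2) f''(B_t) dt. Compute derivatives of f(x) = 5*x^2/4:
  f'(x)  = 5*x/2
  f''(x) = 5/2
Substitute x = B_t and multiply the f'' term by 1/2:
  drift     = (1/2) * (5/2) evaluated at B_t = 5/4
  diffusion = (5*x/2) evaluated at B_t = 5*B_t/2
Therefore d(5*B_t^2/4) = (5/4) dt + (5*B_t/2) dB_t.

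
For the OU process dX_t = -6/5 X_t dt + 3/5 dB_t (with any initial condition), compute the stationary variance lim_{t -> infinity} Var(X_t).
lim Var(X_t) = 3/20

The OU SDE dX = -theta X dt + sigma dB admits the integrating factor exp(theta t): d(exp(theta t) X_t) = sigma exp(theta t) dB_t. Integrating from 0 to t gives X_t = x_0 * exp(-theta t) + sigma * int_0^t exp(-theta (t-s)) dB_s for any initial x_0. The Itô integral has variance (by the Itô isometry) sigma^2 * int_0^t exp(-2 theta (t - s)) ds = sigma^2 * (1 - exp(-2 theta t)) / (2 theta), independent of x_0.
With theta = 6/5, sigma = 3/5:
  Var(X_t) = (3/5)^2 * (1 - exp(-2*6/5 t)) / (2 * 6/5) = 3/20 - 3*exp(-12*t/5)/20.
As t -> infinity, exp(-2*6/5 t) -> 0, so the stationary variance is sigma^2 / (2 theta) = 3/20.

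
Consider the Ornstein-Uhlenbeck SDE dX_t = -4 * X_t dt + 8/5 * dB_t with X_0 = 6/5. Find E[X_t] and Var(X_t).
E[X_t] = 6*exp(-4*t)/5; Var(X_t) = 8/25 - 8*exp(-8*t)/25

The OU SDE dX = -theta X dt + sigma dB admits the integrating factor exp(theta t): d(exp(theta t) X_t) = sigma exp(theta t) dB_t. Integrating from 0 to t:
  X_t = x_0 * exp(-theta t) + sigma * int_0^t exp(-theta (t-s)) dB_s.
The Itô integral has mean 0 and (by the Itô isometry) variance sigma^2 * int_0^t exp(-2 theta (t - s)) ds = sigma^2 * (1 - exp(-2 theta t)) / (2 theta).
With theta = 4, sigma = 8/5, x_0 = 6/5:
  E[X_t] = 6/5 * exp(-4 t) = 6*exp(-4*t)/5
  Var(X_t) = (8/5)^2 * (1 - exp(-2*4 t)) / (2 * 4) = 8/25 - 8*exp(-8*t)/25.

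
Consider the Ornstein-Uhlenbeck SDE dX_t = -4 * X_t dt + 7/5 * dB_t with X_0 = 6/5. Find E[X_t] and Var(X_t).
E[X_t] = 6*exp(-4*t)/5; Var(X_t) = 49/200 - 49*exp(-8*t)/200

The OU SDE dX = -theta X dt + sigma dB admits the integrating factor exp(theta t): d(exp(theta t) X_t) = sigma exp(theta t) dB_t. Integrating from 0 to t:
  X_t = x_0 * exp(-theta t) + sigma * int_0^t exp(-theta (t-s)) dB_s.
The Itô integral has mean 0 and (by the Itô isometry) variance sigma^2 * int_0^t exp(-2 theta (t - s)) ds = sigma^2 * (1 - exp(-2 theta t)) / (2 theta).
With theta = 4, sigma = 7/5, x_0 = 6/5:
  E[X_t] = 6/5 * exp(-4 t) = 6*exp(-4*t)/5
  Var(X_t) = (7/5)^2 * (1 - exp(-2*4 t)) / (2 * 4) = 49/200 - 49*exp(-8*t)/200.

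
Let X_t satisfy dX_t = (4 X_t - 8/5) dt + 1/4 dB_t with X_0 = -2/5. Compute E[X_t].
E[X_t] = 2/5 - 4*exp(4*t)/5

Taking expectations and using E[dB_t] = 0, the mean m(t) = E[X_t] satisfies the ODE m'(t) = a m(t) + b with m(0) = x_0. With a = 4, b = -8/5, x_0 = -2/5, the solution is
  m(t) = x_0 * exp(a t) + (b/a) * (exp(a t) - 1)
       = (-2/5) * exp(4 t) + ((-8/5)/4) * (exp(4 t) - 1)
       = 2/5 - 4*exp(4*t)/5.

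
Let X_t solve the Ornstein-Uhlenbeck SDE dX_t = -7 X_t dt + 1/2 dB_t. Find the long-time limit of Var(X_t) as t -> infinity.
lim Var(X_t) = 1/56

The OU SDE dX = -theta X dt + sigma dB admits the integrating factor exp(theta t): d(exp(theta t) X_t) = sigma exp(theta t) dB_t. Integrating from 0 to t gives X_t = x_0 * exp(-theta t) + sigma * int_0^t exp(-theta (t-s)) dB_s for any initial x_0. The Itô integral has variance (by the Itô isometry) sigma^2 * int_0^t exp(-2 theta (t - s)) ds = sigma^2 * (1 - exp(-2 theta t)) / (2 theta), independent of x_0.
With theta = 7, sigma = 1/2:
  Var(X_t) = (1/2)^2 * (1 - exp(-2*7 t)) / (2 * 7) = 1/56 - exp(-14*t)/56.
As t -> infinity, exp(-2*7 t) -> 0, so the stationary variance is sigma^2 / (2 theta) = 1/56.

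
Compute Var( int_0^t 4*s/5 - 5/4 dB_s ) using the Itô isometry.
Var = t*(256*t^2 - 1200*t + 1875)/1200

The Itô integral of a deterministic integrand f(s) has mean 0 because each increment f(s) * (B_{s+ds} - B_s) has mean 0. By the Itô isometry:
  Var( int_0^t f(s) dB_s ) = E[ (int_0^t f(s) dB_s)^2 ] = int_0^t f(s)^2 ds.
Here f(s) = 4*s/5 - 5/4, so f(s)^2 = (16*s - 25)^2/400. Integrate:
  int_0^t ((16*s - 25)^2/400) ds = t*(256*t^2 - 1200*t + 1875)/1200.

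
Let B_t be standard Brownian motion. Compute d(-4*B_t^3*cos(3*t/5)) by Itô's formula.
d(-4*B_t^3*cos(3*t/5)) = (12*B_t*(B_t^2*sin(3*t/5) - 5*cos(3*t/5))/5) dt + (-12*B_t^2*cos(3*t/5)) dB_t

Itô's formula for f(t, x): d f(t, B_t) = (f_t + (1/2) f_xx) dt + f_x dB_t. Compute partials of f(t, x) = -4*x^3*cos(3*t/5):
  f_t(t,x)  = 12*x^3*sin(3*t/5)/5
  f_x(t,x)  = -12*x^2*cos(3*t/5)
  f_xx(t,x) = -24*x*cos(3*t/5)
Assemble drift = f_t + (1/2) f_xx = 12*x*(x^2*sin(3*t/5) - 5*cos(3*t/5))/5 and diffusion = f_x = -12*x^2*cos(3*t/5). Substituting x = B_t:
  d(-4*B_t^3*cos(3*t/5)) = (12*B_t*(B_t^2*sin(3*t/5) - 5*cos(3*t/5))/5) dt + (-12*B_t^2*cos(3*t/5)) dB_t.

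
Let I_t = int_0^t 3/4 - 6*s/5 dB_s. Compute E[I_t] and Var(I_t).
E[I_t] = 0; Var(I_t) = 3*t*(64*t^2 - 120*t + 75)/400

The Itô integral of a deterministic integrand f(s) has mean 0 because each increment f(s) * (B_{s+ds} - B_s) has mean 0. By the Itô isometry:
  Var( int_0^t f(s) dB_s ) = E[ (int_0^t f(s) dB_s)^2 ] = int_0^t f(s)^2 ds.
Here f(s) = 3/4 - 6*s/5, so f(s)^2 = 9*(8*s - 5)^2/400. Integrate:
  int_0^t (9*(8*s - 5)^2/400) ds = 3*t*(64*t^2 - 120*t + 75)/400.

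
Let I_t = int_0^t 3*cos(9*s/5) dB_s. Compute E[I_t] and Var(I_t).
E[I_t] = 0; Var(I_t) = 9*t/2 + 5*sin(18*t/5)/4

The Itô integral of a deterministic integrand f(s) has mean 0 because each increment f(s) * (B_{s+ds} - B_s) has mean 0. By the Itô isometry:
  Var( int_0^t f(s) dB_s ) = E[ (int_0^t f(s) dB_s)^2 ] = int_0^t f(s)^2 ds.
Here f(s) = 3*cos(9*s/5), so f(s)^2 = 9*cos(9*s/5)^2. Integrate:
  int_0^t (9*cos(9*s/5)^2) ds = 9*t/2 + 5*sin(18*t/5)/4.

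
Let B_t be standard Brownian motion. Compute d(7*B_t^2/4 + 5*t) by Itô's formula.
d(7*B_t^2/4 + 5*t) = (27/4) dt + (7*B_t/2) dB_t

Itô's formula for f(t, x): d f(t, B_t) = (f_t + (1/2) f_xx) dt + f_x dB_t. Compute partials of f(t, x) = 5*t + 7*x^2/4:
  f_t(t,x)  = 5
  f_x(t,x)  = 7*x/2
  f_xx(t,x) = 7/2
Assemble drift = f_t + (1/2) f_xx = 27/4 and diffusion = f_x = 7*x/2. Substituting x = B_t:
  d(7*B_t^2/4 + 5*t) = (27/4) dt + (7*B_t/2) dB_t.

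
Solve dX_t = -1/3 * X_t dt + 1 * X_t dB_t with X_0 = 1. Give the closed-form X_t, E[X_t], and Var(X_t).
X_t = 1 * exp((-5/6) t + (1) B_t); E[X_t] = exp(-t/3); Var(X_t) = (exp(t) - 1)*exp(-2*t/3)

For GBM dX = mu X dt + sigma X dB with X_0 = x_0, apply Itô to Y = log X: dY = (mu - sigma^2/2) dt + sigma dB, so Y_t = log(x_0) + (mu - sigma^2/2) t + sigma B_t and hence X_t = x_0 * exp((mu - sigma^2/2) t + sigma B_t).
With mu = -1/3, sigma = 1, x_0 = 1, this gives:
  X_t = 1 * exp((-5/6) * t + (1) * B_t).
Since sigma*B_t ~ Normal(0, sigma^2 t), E[exp(sigma*B_t)] = exp(sigma^2 t / 2); so E[X_t] = x_0 * exp((mu - sigma^2/2) t) * exp(sigma^2 t / 2) = x_0 * exp(mu t) = exp(-t/3).
Var(X_t) = E[X_t^2] - (E[X_t])^2 = x_0^2 * exp(2 mu t) * (exp(sigma^2 t) - 1) = (exp(t) - 1)*exp(-2*t/3).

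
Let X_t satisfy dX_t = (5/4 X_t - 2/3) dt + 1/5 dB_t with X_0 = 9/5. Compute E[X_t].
E[X_t] = 19*exp(5*t/4)/15 + 8/15

Taking expectations and using E[dB_t] = 0, the mean m(t) = E[X_t] satisfies the ODE m'(t) = a m(t) + b with m(0) = x_0. With a = 5/4, b = -2/3, x_0 = 9/5, the solution is
  m(t) = x_0 * exp(a t) + (b/a) * (exp(a t) - 1)
       = (9/5) * exp((5/4) t) + ((-2/3)/(5/4)) * (exp((5/4) t) - 1)
       = 19*exp(5*t/4)/15 + 8/15.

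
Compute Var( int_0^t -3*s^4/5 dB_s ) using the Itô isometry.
Var = t^9/25

The Itô integral of a deterministic integrand f(s) has mean 0 because each increment f(s) * (B_{s+ds} - B_s) has mean 0. By the Itô isometry:
  Var( int_0^t f(s) dB_s ) = E[ (int_0^t f(s) dB_s)^2 ] = int_0^t f(s)^2 ds.
Here f(s) = -3*s^4/5, so f(s)^2 = 9*s^8/25. Integrate:
  int_0^t (9*s^8/25) ds = t^9/25.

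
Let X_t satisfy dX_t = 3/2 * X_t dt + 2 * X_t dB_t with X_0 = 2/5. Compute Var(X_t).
Var(X_t) = 4*(exp(4*t) - 1)*exp(3*t)/25

For GBM dX = mu X dt + sigma X dB with X_0 = x_0, apply Itô to Y = log X: dY = (mu - sigma^2/2) dt + sigma dB, so Y_t = log(x_0) + (mu - sigma^2/2) t + sigma B_t and hence X_t = x_0 * exp((mu - sigma^2/2) t + sigma B_t).
With mu = 3/2, sigma = 2, x_0 = 2/5, this gives:
  X_t = 2/5 * exp((-1/2) * t + (2) * B_t).
Since sigma*B_t ~ Normal(0, sigma^2 t), E[exp(sigma*B_t)] = exp(sigma^2 t / 2); so E[X_t] = x_0 * exp((mu - sigma^2/2) t) * exp(sigma^2 t / 2) = x_0 * exp(mu t) = 2*exp(3*t/2)/5.
Var(X_t) = E[X_t^2] - (E[X_t])^2 = x_0^2 * exp(2 mu t) * (exp(sigma^2 t) - 1) = 4*(exp(4*t) - 1)*exp(3*t)/25.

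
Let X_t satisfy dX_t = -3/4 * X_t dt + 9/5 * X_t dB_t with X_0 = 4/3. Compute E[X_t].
E[X_t] = 4*exp(-3*t/4)/3

For GBM dX = mu X dt + sigma X dB with X_0 = x_0, apply Itô to Y = log X: dY = (mu - sigma^2/2) dt + sigma dB, so Y_t = log(x_0) + (mu - sigma^2/2) t + sigma B_t and hence X_t = x_0 * exp((mu - sigma^2/2) t + sigma B_t).
With mu = -3/4, sigma = 9/5, x_0 = 4/3, this gives:
  X_t = 4/3 * exp((-237/100) * t + (9/5) * B_t).
Since sigma*B_t ~ Normal(0, sigma^2 t), E[exp(sigma*B_t)] = exp(sigma^2 t / 2); so E[X_t] = x_0 * exp((mu - sigma^2/2) t) * exp(sigma^2 t / 2) = x_0 * exp(mu t) = 4*exp(-3*t/4)/3.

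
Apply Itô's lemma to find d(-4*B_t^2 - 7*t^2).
d(-4*B_t^2 - 7*t^2) = (-14*t - 4) dt + (-8*B_t) dB_t

Itô's formula for f(t, x): d f(t, B_t) = (f_t + (1/2) f_xx) dt + f_x dB_t. Compute partials of f(t, x) = -7*t^2 - 4*x^2:
  f_t(t,x)  = -14*t
  f_x(t,x)  = -8*x
  f_xx(t,x) = -8
Assemble drift = f_t + (1/2) f_xx = -14*t - 4 and diffusion = f_x = -8*x. Substituting x = B_t:
  d(-4*B_t^2 - 7*t^2) = (-14*t - 4) dt + (-8*B_t) dB_t.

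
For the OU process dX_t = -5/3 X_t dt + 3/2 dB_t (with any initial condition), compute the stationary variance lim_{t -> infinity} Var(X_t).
lim Var(X_t) = 27/40

The OU SDE dX = -theta X dt + sigma dB admits the integrating factor exp(theta t): d(exp(theta t) X_t) = sigma exp(theta t) dB_t. Integrating from 0 to t gives X_t = x_0 * exp(-theta t) + sigma * int_0^t exp(-theta (t-s)) dB_s for any initial x_0. The Itô integral has variance (by the Itô isometry) sigma^2 * int_0^t exp(-2 theta (t - s)) ds = sigma^2 * (1 - exp(-2 theta t)) / (2 theta), independent of x_0.
With theta = 5/3, sigma = 3/2:
  Var(X_t) = (3/2)^2 * (1 - exp(-2*5/3 t)) / (2 * 5/3) = 27/40 - 27*exp(-10*t/3)/40.
As t -> infinity, exp(-2*5/3 t) -> 0, so the stationary variance is sigma^2 / (2 theta) = 27/40.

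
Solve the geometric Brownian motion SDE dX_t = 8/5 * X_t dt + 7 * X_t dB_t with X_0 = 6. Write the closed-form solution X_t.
X_t = 6 * exp((-229/10) * t + (7) * B_t)

For GBM dX = mu X dt + sigma X dB with X_0 = x_0, apply Itô to Y = log X: dY = (mu - sigma^2/2) dt + sigma dB, so Y_t = log(x_0) + (mu - sigma^2/2) t + sigma B_t and hence X_t = x_0 * exp((mu - sigma^2/2) t + sigma B_t).
With mu = 8/5, sigma = 7, x_0 = 6, this gives:
  X_t = 6 * exp((-229/10) * t + (7) * B_t).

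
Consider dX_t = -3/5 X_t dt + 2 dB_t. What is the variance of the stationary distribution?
lim Var(X_t) = 10/3

The OU SDE dX = -theta X dt + sigma dB admits the integrating factor exp(theta t): d(exp(theta t) X_t) = sigma exp(theta t) dB_t. Integrating from 0 to t gives X_t = x_0 * exp(-theta t) + sigma * int_0^t exp(-theta (t-s)) dB_s for any initial x_0. The Itô integral has variance (by the Itô isometry) sigma^2 * int_0^t exp(-2 theta (t - s)) ds = sigma^2 * (1 - exp(-2 theta t)) / (2 theta), independent of x_0.
With theta = 3/5, sigma = 2:
  Var(X_t) = (2)^2 * (1 - exp(-2*3/5 t)) / (2 * 3/5) = 10/3 - 10*exp(-6*t/5)/3.
As t -> infinity, exp(-2*3/5 t) -> 0, so the stationary variance is sigma^2 / (2 theta) = 10/3.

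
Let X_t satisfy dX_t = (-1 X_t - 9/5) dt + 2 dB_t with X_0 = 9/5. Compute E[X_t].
E[X_t] = -9/5 + 18*exp(-t)/5

Taking expectations and using E[dB_t] = 0, the mean m(t) = E[X_t] satisfies the ODE m'(t) = a m(t) + b with m(0) = x_0. With a = -1, b = -9/5, x_0 = 9/5, the solution is
  m(t) = x_0 * exp(a t) + (b/a) * (exp(a t) - 1)
       = (9/5) * exp((-1) t) + ((-9/5)/(-1)) * (exp((-1) t) - 1)
       = -9/5 + 18*exp(-t)/5.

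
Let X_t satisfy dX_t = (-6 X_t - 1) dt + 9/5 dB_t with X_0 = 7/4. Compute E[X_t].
E[X_t] = -1/6 + 23*exp(-6*t)/12

Taking expectations and using E[dB_t] = 0, the mean m(t) = E[X_t] satisfies the ODE m'(t) = a m(t) + b with m(0) = x_0. With a = -6, b = -1, x_0 = 7/4, the solution is
  m(t) = x_0 * exp(a t) + (b/a) * (exp(a t) - 1)
       = (7/4) * exp((-6) t) + ((-1)/(-6)) * (exp((-6) t) - 1)
       = -1/6 + 23*exp(-6*t)/12.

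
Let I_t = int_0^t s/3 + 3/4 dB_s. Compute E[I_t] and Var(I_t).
E[I_t] = 0; Var(I_t) = t*(16*t^2 + 108*t + 243)/432

The Itô integral of a deterministic integrand f(s) has mean 0 because each increment f(s) * (B_{s+ds} - B_s) has mean 0. By the Itô isometry:
  Var( int_0^t f(s) dB_s ) = E[ (int_0^t f(s) dB_s)^2 ] = int_0^t f(s)^2 ds.
Here f(s) = s/3 + 3/4, so f(s)^2 = (4*s + 9)^2/144. Integrate:
  int_0^t ((4*s + 9)^2/144) ds = t*(16*t^2 + 108*t + 243)/432.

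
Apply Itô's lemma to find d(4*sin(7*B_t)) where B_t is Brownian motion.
d(4*sin(7*B_t)) = (-98*sin(7*B_t)) dt + (28*cos(7*B_t)) dB_t

Itô's formula for f(B_t) gives d f(B_t) = f'(B_t) dB_t + (1/2) f''(B_t) dt. Compute derivatives of f(x) = 4*sin(7*x):
  f'(x)  = 28*cos(7*x)
  f''(x) = -196*sin(7*x)
Substitute x = B_t and multiply the f'' term by 1/2:
  drift     = (1/2) * (-196*sin(7*x)) evaluated at B_t = -98*sin(7*B_t)
  diffusion = (28*cos(7*x)) evaluated at B_t = 28*cos(7*B_t)
Therefore d(4*sin(7*B_t)) = (-98*sin(7*B_t)) dt + (28*cos(7*B_t)) dB_t.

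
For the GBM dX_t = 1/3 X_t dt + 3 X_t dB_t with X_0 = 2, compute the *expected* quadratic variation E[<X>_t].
E[<X>_t] = 108*exp(29*t/3)/29 - 108/29

<X>_t = int_0^t (3 * X_s)^2 ds. Taking expectation inside the integral: E[<X>_t] = 3^2 * int_0^t E[X_s^2] ds. For GBM, E[X_s^2] = x_0^2 * exp((2 mu + sigma^2) s). Integrating:
  E[<X>_t] = 3^2 * 2^2 * (exp((2*(1/3) + 3^2) t) - 1) / (2*(1/3) + 3^2)
           = 3^2 * 2^2 * (exp((29/3) t) - 1) / (29/3) = 108*exp(29*t/3)/29 - 108/29.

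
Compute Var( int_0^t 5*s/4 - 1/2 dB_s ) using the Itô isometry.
Var = t*(25*t^2 - 30*t + 12)/48

The Itô integral of a deterministic integrand f(s) has mean 0 because each increment f(s) * (B_{s+ds} - B_s) has mean 0. By the Itô isometry:
  Var( int_0^t f(s) dB_s ) = E[ (int_0^t f(s) dB_s)^2 ] = int_0^t f(s)^2 ds.
Here f(s) = 5*s/4 - 1/2, so f(s)^2 = (5*s - 2)^2/16. Integrate:
  int_0^t ((5*s - 2)^2/16) ds = t*(25*t^2 - 30*t + 12)/48.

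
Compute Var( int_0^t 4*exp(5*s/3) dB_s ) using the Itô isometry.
Var = 24*exp(10*t/3)/5 - 24/5

The Itô integral of a deterministic integrand f(s) has mean 0 because each increment f(s) * (B_{s+ds} - B_s) has mean 0. By the Itô isometry:
  Var( int_0^t f(s) dB_s ) = E[ (int_0^t f(s) dB_s)^2 ] = int_0^t f(s)^2 ds.
Here f(s) = 4*exp(5*s/3), so f(s)^2 = 16*exp(10*s/3). Integrate:
  int_0^t (16*exp(10*s/3)) ds = 24*exp(10*t/3)/5 - 24/5.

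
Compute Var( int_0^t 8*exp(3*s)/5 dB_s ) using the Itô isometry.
Var = 32*exp(6*t)/75 - 32/75

The Itô integral of a deterministic integrand f(s) has mean 0 because each increment f(s) * (B_{s+ds} - B_s) has mean 0. By the Itô isometry:
  Var( int_0^t f(s) dB_s ) = E[ (int_0^t f(s) dB_s)^2 ] = int_0^t f(s)^2 ds.
Here f(s) = 8*exp(3*s)/5, so f(s)^2 = 64*exp(6*s)/25. Integrate:
  int_0^t (64*exp(6*s)/25) ds = 32*exp(6*t)/75 - 32/75.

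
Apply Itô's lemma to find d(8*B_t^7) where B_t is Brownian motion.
d(8*B_t^7) = (168*B_t^5) dt + (56*B_t^6) dB_t

Itô's formula for f(B_t) gives d f(B_t) = f'(B_t) dB_t + (1/2) f''(B_t) dt. Compute derivatives of f(x) = 8*x^7:
  f'(x)  = 56*x^6
  f''(x) = 336*x^5
Substitute x = B_t and multiply the f'' term by 1/2:
  drift     = (1/2) * (336*x^5) evaluated at B_t = 168*B_t^5
  diffusion = (56*x^6) evaluated at B_t = 56*B_t^6
Therefore d(8*B_t^7) = (168*B_t^5) dt + (56*B_t^6) dB_t.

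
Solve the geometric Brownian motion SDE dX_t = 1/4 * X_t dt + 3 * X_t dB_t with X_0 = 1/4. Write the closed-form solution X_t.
X_t = 1/4 * exp((-17/4) * t + (3) * B_t)

For GBM dX = mu X dt + sigma X dB with X_0 = x_0, apply Itô to Y = log X: dY = (mu - sigma^2/2) dt + sigma dB, so Y_t = log(x_0) + (mu - sigma^2/2) t + sigma B_t and hence X_t = x_0 * exp((mu - sigma^2/2) t + sigma B_t).
With mu = 1/4, sigma = 3, x_0 = 1/4, this gives:
  X_t = 1/4 * exp((-17/4) * t + (3) * B_t).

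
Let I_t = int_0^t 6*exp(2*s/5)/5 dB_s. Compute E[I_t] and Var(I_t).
E[I_t] = 0; Var(I_t) = 9*exp(4*t/5)/5 - 9/5

The Itô integral of a deterministic integrand f(s) has mean 0 because each increment f(s) * (B_{s+ds} - B_s) has mean 0. By the Itô isometry:
  Var( int_0^t f(s) dB_s ) = E[ (int_0^t f(s) dB_s)^2 ] = int_0^t f(s)^2 ds.
Here f(s) = 6*exp(2*s/5)/5, so f(s)^2 = 36*exp(4*s/5)/25. Integrate:
  int_0^t (36*exp(4*s/5)/25) ds = 9*exp(4*t/5)/5 - 9/5.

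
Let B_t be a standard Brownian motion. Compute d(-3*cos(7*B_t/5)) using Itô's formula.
d(-3*cos(7*B_t/5)) = (147*cos(7*B_t/5)/50) dt + (21*sin(7*B_t/5)/5) dB_t

Itô's formula for f(B_t) gives d f(B_t) = f'(B_t) dB_t + (1/2) f''(B_t) dt. Compute derivatives of f(x) = -3*cos(7*x/5):
  f'(x)  = 21*sin(7*x/5)/5
  f''(x) = 147*cos(7*x/5)/25
Substitute x = B_t and multiply the f'' term by 1/2:
  drift     = (1/2) * (147*cos(7*x/5)/25) evaluated at B_t = 147*cos(7*B_t/5)/50
  diffusion = (21*sin(7*x/5)/5) evaluated at B_t = 21*sin(7*B_t/5)/5
Therefore d(-3*cos(7*B_t/5)) = (147*cos(7*B_t/5)/50) dt + (21*sin(7*B_t/5)/5) dB_t.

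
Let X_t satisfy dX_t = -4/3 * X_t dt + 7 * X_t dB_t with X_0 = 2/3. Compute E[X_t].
E[X_t] = 2*exp(-4*t/3)/3

For GBM dX = mu X dt + sigma X dB with X_0 = x_0, apply Itô to Y = log X: dY = (mu - sigma^2/2) dt + sigma dB, so Y_t = log(x_0) + (mu - sigma^2/2) t + sigma B_t and hence X_t = x_0 * exp((mu - sigma^2/2) t + sigma B_t).
With mu = -4/3, sigma = 7, x_0 = 2/3, this gives:
  X_t = 2/3 * exp((-155/6) * t + (7) * B_t).
Since sigma*B_t ~ Normal(0, sigma^2 t), E[exp(sigma*B_t)] = exp(sigma^2 t / 2); so E[X_t] = x_0 * exp((mu - sigma^2/2) t) * exp(sigma^2 t / 2) = x_0 * exp(mu t) = 2*exp(-4*t/3)/3.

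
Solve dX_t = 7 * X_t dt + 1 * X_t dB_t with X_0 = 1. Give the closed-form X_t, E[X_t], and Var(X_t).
X_t = 1 * exp((13/2) t + (1) B_t); E[X_t] = exp(7*t); Var(X_t) = (exp(t) - 1)*exp(14*t)

For GBM dX = mu X dt + sigma X dB with X_0 = x_0, apply Itô to Y = log X: dY = (mu - sigma^2/2) dt + sigma dB, so Y_t = log(x_0) + (mu - sigma^2/2) t + sigma B_t and hence X_t = x_0 * exp((mu - sigma^2/2) t + sigma B_t).
With mu = 7, sigma = 1, x_0 = 1, this gives:
  X_t = 1 * exp((13/2) * t + (1) * B_t).
Since sigma*B_t ~ Normal(0, sigma^2 t), E[exp(sigma*B_t)] = exp(sigma^2 t / 2); so E[X_t] = x_0 * exp((mu - sigma^2/2) t) * exp(sigma^2 t / 2) = x_0 * exp(mu t) = exp(7*t).
Var(X_t) = E[X_t^2] - (E[X_t])^2 = x_0^2 * exp(2 mu t) * (exp(sigma^2 t) - 1) = (exp(t) - 1)*exp(14*t).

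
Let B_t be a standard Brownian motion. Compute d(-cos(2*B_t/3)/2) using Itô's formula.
d(-cos(2*B_t/3)/2) = (cos(2*B_t/3)/9) dt + (sin(2*B_t/3)/3) dB_t

Itô's formula for f(B_t) gives d f(B_t) = f'(B_t) dB_t + (1/2) f''(B_t) dt. Compute derivatives of f(x) = -cos(2*x/3)/2:
  f'(x)  = sin(2*x/3)/3
  f''(x) = 2*cos(2*x/3)/9
Substitute x = B_t and multiply the f'' term by 1/2:
  drift     = (1/2) * (2*cos(2*x/3)/9) evaluated at B_t = cos(2*B_t/3)/9
  diffusion = (sin(2*x/3)/3) evaluated at B_t = sin(2*B_t/3)/3
Therefore d(-cos(2*B_t/3)/2) = (cos(2*B_t/3)/9) dt + (sin(2*B_t/3)/3) dB_t.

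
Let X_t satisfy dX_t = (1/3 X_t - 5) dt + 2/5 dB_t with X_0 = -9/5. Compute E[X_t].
E[X_t] = 15 - 84*exp(t/3)/5

Taking expectations and using E[dB_t] = 0, the mean m(t) = E[X_t] satisfies the ODE m'(t) = a m(t) + b with m(0) = x_0. With a = 1/3, b = -5, x_0 = -9/5, the solution is
  m(t) = x_0 * exp(a t) + (b/a) * (exp(a t) - 1)
       = (-9/5) * exp((1/3) t) + ((-5)/(1/3)) * (exp((1/3) t) - 1)
       = 15 - 84*exp(t/3)/5.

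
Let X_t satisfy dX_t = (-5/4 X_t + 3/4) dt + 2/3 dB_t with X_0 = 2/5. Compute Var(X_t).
Var(X_t) = 8/45 - 8*exp(-5*t/2)/45

The variance V(t) = Var(X_t) satisfies V'(t) = 2 a V(t) + c^2 with V(0) = 0 (drift coefficient is linear in X, diffusion is constant). With a = -5/4, c = 2/3, the solution is
  V(t) = (c^2 / (2 a)) * (exp(2 a t) - 1)
       = ((2/3)^2 / (2*(-5/4))) * (exp((-5/2) t) - 1)
       = 8/45 - 8*exp(-5*t/2)/45.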